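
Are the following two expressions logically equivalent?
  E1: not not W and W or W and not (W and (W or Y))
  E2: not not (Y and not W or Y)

No

E1: not not W and W or W and not (W and (W or Y))
    = not not W and W or W and not W   — absorption
    = W and W or W and not W   — double negation
    = W   — distribution
E2: not not (Y and not W or Y)
    = Y and not W or Y   — double negation
    = Y   — absorption
These differ: at W=0, Y=1, E1 = 0 but E2 = 1.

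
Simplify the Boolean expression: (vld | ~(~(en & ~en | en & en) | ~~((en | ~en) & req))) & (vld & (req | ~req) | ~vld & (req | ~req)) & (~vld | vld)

vld | en & ~req

(vld | ~(~(en & ~en | en & en) | ~~((en | ~en) & req))) & (vld & (req | ~req) | ~vld & (req | ~req)) & (~vld | vld)
= (vld | ~(~(en & ~en | en & en) | ~~((en | ~en) & req))) & (req | ~req) & (~vld | vld)
= (vld | (en & ~en | en & en) & ~((en | ~en) & req)) & (req | ~req) & (~vld | vld)
= (vld | en & ~((en | ~en) & req)) & (req | ~req) & (~vld | vld)
= (vld | en & ~req) & (req | ~req) & (~vld | vld)
= (vld | en & ~req) & (req | ~req)
= vld | en & ~req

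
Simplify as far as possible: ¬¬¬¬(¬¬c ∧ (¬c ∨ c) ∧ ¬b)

¬¬¬¬(¬¬c ∧ (¬c ∨ c) ∧ ¬b)
= ¬¬(¬¬c ∧ (¬c ∨ c) ∧ ¬b)   (double negation)
= ¬¬(¬¬c ∧ ¬b)   (complement / identity)
= ¬¬(c ∧ ¬b)   (double negation)
= c ∧ ¬b   (double negation)

c ∧ ¬b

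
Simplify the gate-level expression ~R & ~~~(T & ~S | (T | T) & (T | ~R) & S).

~R & ~~~(T & ~S | (T | T) & (T | ~R) & S)
= ~R & ~~~(T & ~S | T & (T | ~R) & S)   [idempotence]
= ~R & ~~~(T & ~S | T & S)   [absorption]
= ~R & ~(T & ~S | T & S)   [double negation]
= ~R & ~T   [distribution]

~R & ~T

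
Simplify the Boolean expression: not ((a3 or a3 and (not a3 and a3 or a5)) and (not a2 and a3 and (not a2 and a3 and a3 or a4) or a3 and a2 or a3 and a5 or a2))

not a3

not ((a3 or a3 and (not a3 and a3 or a5)) and (not a2 and a3 and (not a2 and a3 and a3 or a4) or a3 and a2 or a3 and a5 or a2))
= not ((a3 or a3 and a5) and (not a2 and a3 and (not a2 and a3 and a3 or a4) or a3 and a2 or a3 and a5 or a2))
= not ((a3 or a3 and a5) and (not a2 and a3 and (not a2 and a3 or a4) or a3 and a2 or a3 and a5 or a2))
= not ((a3 or a3 and a5) and (not a2 and a3 or a3 and a2 or a3 and a5 or a2))
= not ((a3 or a3 and a5) and (a3 or a3 and a5 or a2))
= not (a3 or a3 and a5)
= not a3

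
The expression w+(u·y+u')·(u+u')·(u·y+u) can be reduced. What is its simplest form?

w+u·y

w+(u·y+u')·(u+u')·(u·y+u)
= w+(u·y+u')·(u·y+u)   — complement / identity
= w+u·y+u'·u   — distribution
= w+u·y   — complement / identity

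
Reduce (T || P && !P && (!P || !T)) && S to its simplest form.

T && S

(T || P && !P && (!P || !T)) && S
= (T || P && !P) && S   (absorption)
= T && S   (complement / identity)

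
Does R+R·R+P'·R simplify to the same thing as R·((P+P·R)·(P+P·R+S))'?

No

E1: R+R·R+P'·R
    = R+(R+P')·R   (distribution)
    = R+R   (absorption)
    = R   (idempotence)
E2: R·((P+P·R)·(P+P·R+S))'
    = R·(P+P·R)'   (absorption)
    = R·P'   (absorption)
These differ: at P=1, R=1, S=0, E1 = 1 but E2 = 0.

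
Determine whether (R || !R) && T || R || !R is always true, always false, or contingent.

(R || !R) && T || R || !R
= R || !R   (absorption)
= true   (complement)

always true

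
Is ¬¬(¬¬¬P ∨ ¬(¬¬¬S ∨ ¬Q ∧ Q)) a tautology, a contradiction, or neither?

neither

¬¬(¬¬¬P ∨ ¬(¬¬¬S ∨ ¬Q ∧ Q))
= ¬¬(¬¬¬P ∨ ¬(¬S ∨ ¬Q ∧ Q))   [double negation]
= ¬(¬¬P ∧ (¬S ∨ ¬Q ∧ Q))   [De Morgan]
= ¬(¬¬P ∧ ¬S)   [complement / identity]
= ¬P ∨ S   [De Morgan]
This depends on P, S, so it is not a constant.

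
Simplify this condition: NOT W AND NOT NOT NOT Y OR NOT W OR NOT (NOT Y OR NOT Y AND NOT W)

NOT W AND NOT NOT NOT Y OR NOT W OR NOT (NOT Y OR NOT Y AND NOT W)
= NOT W AND NOT NOT NOT Y OR NOT W OR NOT NOT Y   (absorption)
= NOT W AND NOT NOT NOT Y OR NOT W OR Y   (double negation)
= NOT W AND NOT Y OR NOT W OR Y   (double negation)
= NOT W OR Y   (absorption)

NOT W OR Y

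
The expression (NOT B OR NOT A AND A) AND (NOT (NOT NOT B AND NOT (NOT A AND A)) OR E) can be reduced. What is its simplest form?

NOT B

(NOT B OR NOT A AND A) AND (NOT (NOT NOT B AND NOT (NOT A AND A)) OR E)
= (NOT B OR NOT A AND A) AND (NOT B OR NOT A AND A OR E)
= NOT B OR NOT A AND A
= NOT B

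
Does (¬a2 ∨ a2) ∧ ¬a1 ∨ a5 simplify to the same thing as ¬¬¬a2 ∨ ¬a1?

No

E1: (¬a2 ∨ a2) ∧ ¬a1 ∨ a5
    = ¬a1 ∨ a5   [complement / identity]
E2: ¬¬¬a2 ∨ ¬a1
    = ¬a2 ∨ ¬a1   [double negation]
These differ: at a1=1, a2=0, a5=0, E1 = 0 but E2 = 1.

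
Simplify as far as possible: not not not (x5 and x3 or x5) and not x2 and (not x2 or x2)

not x5 and not x2

not not not (x5 and x3 or x5) and not x2 and (not x2 or x2)
= not (x5 and x3 or x5) and not x2 and (not x2 or x2)   — double negation
= not (x5 and x3 or x5) and not x2   — complement / identity
= not x5 and not x2   — absorption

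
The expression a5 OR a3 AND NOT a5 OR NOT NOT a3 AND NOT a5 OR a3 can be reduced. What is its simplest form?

a5 OR a3

a5 OR a3 AND NOT a5 OR NOT NOT a3 AND NOT a5 OR a3
= a5 OR a3 AND NOT a5 OR a3 AND NOT a5 OR a3   (double negation)
= a5 OR a3 AND NOT a5 OR a3   (idempotence)
= a5 OR a3   (absorption)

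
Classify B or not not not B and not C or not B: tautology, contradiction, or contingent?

B or not not not B and not C or not B
= B or not B and not C or not B   [double negation]
= B or not B   [absorption]
= True   [complement]

tautology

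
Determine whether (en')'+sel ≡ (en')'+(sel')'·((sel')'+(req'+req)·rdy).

Yes

E1: (en')'+sel
    = en+sel
E2: (en')'+(sel')'·((sel')'+(req'+req)·rdy)
    = (en')'+(sel')'·((sel')'+rdy)
    = (en')'+(sel')'
    = (en')'+sel
    = en+sel
Both reduce to en+sel, so they are equivalent.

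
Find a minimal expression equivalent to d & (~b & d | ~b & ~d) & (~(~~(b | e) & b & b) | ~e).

d & ~b

d & (~b & d | ~b & ~d) & (~(~~(b | e) & b & b) | ~e)
= d & (~b & d | ~b & ~d) & (~(~~(b | e) & b) | ~e)   [idempotence]
= d & (~b & d | ~b & ~d) & (~((b | e) & b) | ~e)   [double negation]
= d & ~b & (~((b | e) & b) | ~e)   [distribution]
= d & ~b & (~b | ~e)   [absorption]
= d & ~b   [absorption]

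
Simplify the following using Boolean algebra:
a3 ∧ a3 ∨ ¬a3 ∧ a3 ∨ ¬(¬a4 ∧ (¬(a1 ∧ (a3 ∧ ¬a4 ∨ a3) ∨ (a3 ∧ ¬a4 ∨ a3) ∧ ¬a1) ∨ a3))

a3 ∧ a3 ∨ ¬a3 ∧ a3 ∨ ¬(¬a4 ∧ (¬(a1 ∧ (a3 ∧ ¬a4 ∨ a3) ∨ (a3 ∧ ¬a4 ∨ a3) ∧ ¬a1) ∨ a3))
= a3 ∧ a3 ∨ ¬a3 ∧ a3 ∨ ¬(¬a4 ∧ (¬(a3 ∧ ¬a4 ∨ a3) ∨ a3))   (distribution)
= a3 ∨ ¬(¬a4 ∧ (¬(a3 ∧ ¬a4 ∨ a3) ∨ a3))   (distribution)
= a3 ∨ ¬(¬a4 ∧ (¬a3 ∨ a3))   (absorption)
= a3 ∨ ¬¬a4   (complement / identity)
= a3 ∨ a4   (double negation)

a3 ∨ a4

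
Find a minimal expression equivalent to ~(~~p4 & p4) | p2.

~p4 | p2

~(~~p4 & p4) | p2
= ~(p4 & p4) | p2   [double negation]
= ~p4 | p2   [idempotence]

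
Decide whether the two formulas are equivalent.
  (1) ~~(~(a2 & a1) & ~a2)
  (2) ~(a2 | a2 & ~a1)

Yes

E1: ~~(~(a2 & a1) & ~a2)
    = ~(a2 & a1 | a2)
    = ~a2
E2: ~(a2 | a2 & ~a1)
    = ~a2
Both reduce to ~a2, so they are equivalent.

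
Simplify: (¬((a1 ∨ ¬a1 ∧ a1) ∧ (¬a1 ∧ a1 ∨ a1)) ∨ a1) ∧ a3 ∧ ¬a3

False

(¬((a1 ∨ ¬a1 ∧ a1) ∧ (¬a1 ∧ a1 ∨ a1)) ∨ a1) ∧ a3 ∧ ¬a3
= (¬(a1 ∧ a1 ∨ ¬a1 ∧ a1) ∨ a1) ∧ a3 ∧ ¬a3
= (¬a1 ∨ a1) ∧ a3 ∧ ¬a3
= a3 ∧ ¬a3
= False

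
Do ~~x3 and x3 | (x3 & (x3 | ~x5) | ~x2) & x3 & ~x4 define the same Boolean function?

Yes

E1: ~~x3
    = x3
E2: x3 | (x3 & (x3 | ~x5) | ~x2) & x3 & ~x4
    = x3 | (x3 | ~x2) & x3 & ~x4
    = x3 | x3 & ~x4
    = x3
Both reduce to x3, so they are equivalent.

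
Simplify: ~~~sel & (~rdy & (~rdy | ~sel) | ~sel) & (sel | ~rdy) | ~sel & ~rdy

~sel & ~rdy

~~~sel & (~rdy & (~rdy | ~sel) | ~sel) & (sel | ~rdy) | ~sel & ~rdy
= ~~~sel & (~rdy | ~sel) & (sel | ~rdy) | ~sel & ~rdy   (absorption)
= ~~~sel & (~rdy | ~sel & sel) | ~sel & ~rdy   (distribution)
= ~~~sel & ~rdy | ~sel & ~rdy   (complement / identity)
= ~sel & ~rdy | ~sel & ~rdy   (double negation)
= ~sel & ~rdy   (idempotence)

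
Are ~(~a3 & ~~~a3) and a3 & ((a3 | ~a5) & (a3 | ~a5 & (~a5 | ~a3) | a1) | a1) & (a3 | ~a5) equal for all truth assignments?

E1: ~(~a3 & ~~~a3)
    = ~(~a3 & ~a3)   (double negation)
    = ~~a3   (idempotence)
    = a3   (double negation)
E2: a3 & ((a3 | ~a5) & (a3 | ~a5 & (~a5 | ~a3) | a1) | a1) & (a3 | ~a5)
    = a3 & ((a3 | ~a5) & (a3 | ~a5 | a1) | a1) & (a3 | ~a5)   (absorption)
    = a3 & (a3 | ~a5 | a1) & (a3 | ~a5)   (absorption)
    = a3 & (a3 | ~a5)   (absorption)
    = a3   (absorption)
Both reduce to a3, so they are equivalent.

Yes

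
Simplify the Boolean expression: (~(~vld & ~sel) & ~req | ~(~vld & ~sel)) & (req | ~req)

vld | sel

(~(~vld & ~sel) & ~req | ~(~vld & ~sel)) & (req | ~req)
= ~(~vld & ~sel) & (req | ~req)   [absorption]
= (vld | sel) & (req | ~req)   [De Morgan]
= vld | sel   [complement / identity]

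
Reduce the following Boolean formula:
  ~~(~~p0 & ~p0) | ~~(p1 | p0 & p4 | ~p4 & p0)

~~(~~p0 & ~p0) | ~~(p1 | p0 & p4 | ~p4 & p0)
= ~~(~~p0 & ~p0) | ~~(p1 | p0)
= ~~(p0 & ~p0) | ~~(p1 | p0)
= p0 & ~p0 | ~~(p1 | p0)
= ~~(p1 | p0)
= p1 | p0

p1 | p0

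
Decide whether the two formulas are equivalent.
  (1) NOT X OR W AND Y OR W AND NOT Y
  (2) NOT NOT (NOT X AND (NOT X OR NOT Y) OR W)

E1: NOT X OR W AND Y OR W AND NOT Y
    = NOT X OR W
E2: NOT NOT (NOT X AND (NOT X OR NOT Y) OR W)
    = NOT NOT (NOT X OR W)
    = NOT X OR W
Both reduce to NOT X OR W, so they are equivalent.

Yes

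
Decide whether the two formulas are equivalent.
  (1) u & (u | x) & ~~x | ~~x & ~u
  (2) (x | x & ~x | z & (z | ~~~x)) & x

Yes

E1: u & (u | x) & ~~x | ~~x & ~u
    = u & ~~x | ~~x & ~u   — absorption
    = ~~x   — distribution
    = x   — double negation
E2: (x | x & ~x | z & (z | ~~~x)) & x
    = (x | x & ~x | z & (z | ~x)) & x   — double negation
    = (x | x & ~x | z) & x   — absorption
    = (x | z) & x   — complement / identity
    = x   — absorption
Both reduce to x, so they are equivalent.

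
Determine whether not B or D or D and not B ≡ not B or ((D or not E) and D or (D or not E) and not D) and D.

E1: not B or D or D and not B
    = not B or D   (absorption)
E2: not B or ((D or not E) and D or (D or not E) and not D) and D
    = not B or (D or not E) and D   (distribution)
    = not B or D   (absorption)
Both reduce to not B or D, so they are equivalent.

Yes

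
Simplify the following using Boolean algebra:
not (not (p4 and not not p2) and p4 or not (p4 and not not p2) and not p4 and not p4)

p4 and p2

not (not (p4 and not not p2) and p4 or not (p4 and not not p2) and not p4 and not p4)
= not (not (p4 and not not p2) and p4 or not (p4 and not not p2) and not p4)
= not not (p4 and not not p2)
= p4 and not not p2
= p4 and p2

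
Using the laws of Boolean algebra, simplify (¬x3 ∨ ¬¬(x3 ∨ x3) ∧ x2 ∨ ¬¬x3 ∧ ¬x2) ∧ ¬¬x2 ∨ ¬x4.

(¬x3 ∨ ¬¬(x3 ∨ x3) ∧ x2 ∨ ¬¬x3 ∧ ¬x2) ∧ ¬¬x2 ∨ ¬x4
= (¬x3 ∨ ¬¬x3 ∧ x2 ∨ ¬¬x3 ∧ ¬x2) ∧ ¬¬x2 ∨ ¬x4   [idempotence]
= (¬x3 ∨ ¬¬x3) ∧ ¬¬x2 ∨ ¬x4   [distribution]
= (¬x3 ∨ x3) ∧ ¬¬x2 ∨ ¬x4   [double negation]
= ¬¬x2 ∨ ¬x4   [complement / identity]
= x2 ∨ ¬x4   [double negation]

x2 ∨ ¬x4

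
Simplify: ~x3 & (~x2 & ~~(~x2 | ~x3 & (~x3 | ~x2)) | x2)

~x3 & (~x2 & ~~(~x2 | ~x3 & (~x3 | ~x2)) | x2)
= ~x3 & (~x2 & ~~(~x2 | ~x3) | x2)
= ~x3 & (~x2 & (~x2 | ~x3) | x2)
= ~x3 & (~x2 | x2)
= ~x3

~x3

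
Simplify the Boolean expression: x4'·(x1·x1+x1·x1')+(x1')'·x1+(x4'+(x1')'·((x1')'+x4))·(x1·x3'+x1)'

x4'·(x1·x1+x1·x1')+(x1')'·x1+(x4'+(x1')'·((x1')'+x4))·(x1·x3'+x1)'
= x4'·x1+(x1')'·x1+(x4'+(x1')'·((x1')'+x4))·(x1·x3'+x1)'   [distribution]
= x4'·x1+(x1')'·x1+(x4'+(x1')')·(x1·x3'+x1)'   [absorption]
= x1·(x4'+(x1')')+(x4'+(x1')')·(x1·x3'+x1)'   [distribution]
= x1·(x4'+(x1')')+(x4'+(x1')')·x1'   [absorption]
= x4'+(x1')'   [distribution]
= x4'+x1   [double negation]

x4'+x1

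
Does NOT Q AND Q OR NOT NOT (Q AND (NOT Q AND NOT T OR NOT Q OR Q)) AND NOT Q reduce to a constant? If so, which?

yes, False

NOT Q AND Q OR NOT NOT (Q AND (NOT Q AND NOT T OR NOT Q OR Q)) AND NOT Q
= NOT Q AND Q OR NOT NOT (Q AND (NOT Q OR Q)) AND NOT Q   [absorption]
= NOT Q AND Q OR Q AND (NOT Q OR Q) AND NOT Q   [double negation]
= NOT Q AND Q OR Q AND NOT Q   [complement / identity]
= Q AND NOT Q   [complement / identity]
= FALSE   [complement]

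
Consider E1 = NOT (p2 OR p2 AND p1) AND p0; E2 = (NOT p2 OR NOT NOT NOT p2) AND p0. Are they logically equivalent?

Yes

E1: NOT (p2 OR p2 AND p1) AND p0
    = NOT p2 AND p0
E2: (NOT p2 OR NOT NOT NOT p2) AND p0
    = (NOT p2 OR NOT p2) AND p0
    = NOT p2 AND p0
Both reduce to NOT p2 AND p0, so they are equivalent.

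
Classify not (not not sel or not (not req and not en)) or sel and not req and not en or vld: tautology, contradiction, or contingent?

contingent

not (not not sel or not (not req and not en)) or sel and not req and not en or vld
= not sel and not req and not en or sel and not req and not en or vld
= not req and not en or vld
This depends on en, req, vld, so it is not a constant.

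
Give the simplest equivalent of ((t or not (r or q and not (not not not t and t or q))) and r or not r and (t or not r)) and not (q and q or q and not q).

((t or not (r or q and not (not not not t and t or q))) and r or not r and (t or not r)) and not (q and q or q and not q)
= ((t or not (r or q and not (not t and t or q))) and r or not r and (t or not r)) and not (q and q or q and not q)
= ((t or not (r or q and not q)) and r or not r and (t or not r)) and not (q and q or q and not q)
= ((t or not r) and r or not r and (t or not r)) and not (q and q or q and not q)
= (t or not r) and not (q and q or q and not q)
= (t or not r) and not q

(t or not r) and not q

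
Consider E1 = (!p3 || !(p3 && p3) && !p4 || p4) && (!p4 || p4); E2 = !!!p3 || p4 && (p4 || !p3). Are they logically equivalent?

Yes

E1: (!p3 || !(p3 && p3) && !p4 || p4) && (!p4 || p4)
    = !p3 || !(p3 && p3) && !p4 || p4
    = !p3 || !p3 && !p4 || p4
    = !p3 || p4
E2: !!!p3 || p4 && (p4 || !p3)
    = !!!p3 || p4
    = !p3 || p4
Both reduce to !p3 || p4, so they are equivalent.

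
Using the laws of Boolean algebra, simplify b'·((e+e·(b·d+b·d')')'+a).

b'·(e'+a)

b'·((e+e·(b·d+b·d')')'+a)
= b'·((e+e·b')'+a)   [distribution]
= b'·(e'+a)   [absorption]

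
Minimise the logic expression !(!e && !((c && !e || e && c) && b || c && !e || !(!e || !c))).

!(!e && !((c && !e || e && c) && b || c && !e || !(!e || !c)))
= !(!e && !((c && !e || e && c) && b || c && !e || e && c))   [De Morgan]
= !(!e && !(c && !e || e && c))   [absorption]
= !(!e && !c)   [distribution]
= e || c   [De Morgan]

e || c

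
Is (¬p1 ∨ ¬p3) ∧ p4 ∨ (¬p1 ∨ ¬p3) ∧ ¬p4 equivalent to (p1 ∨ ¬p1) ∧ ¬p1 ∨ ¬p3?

Yes

E1: (¬p1 ∨ ¬p3) ∧ p4 ∨ (¬p1 ∨ ¬p3) ∧ ¬p4
    = ¬p1 ∨ ¬p3   (distribution)
E2: (p1 ∨ ¬p1) ∧ ¬p1 ∨ ¬p3
    = ¬p1 ∨ ¬p3   (complement / identity)
Both reduce to ¬p1 ∨ ¬p3, so they are equivalent.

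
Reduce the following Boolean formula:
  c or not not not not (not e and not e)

c or not e

c or not not not not (not e and not e)
= c or not not not not not e
= c or not not not e
= c or not e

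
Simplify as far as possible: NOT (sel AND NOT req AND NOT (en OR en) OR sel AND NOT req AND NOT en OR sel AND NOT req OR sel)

NOT (sel AND NOT req AND NOT (en OR en) OR sel AND NOT req AND NOT en OR sel AND NOT req OR sel)
= NOT (sel AND NOT req AND NOT (en OR en) OR sel AND NOT req OR sel)   [absorption]
= NOT (sel AND NOT req AND NOT en OR sel AND NOT req OR sel)   [idempotence]
= NOT (sel AND NOT req OR sel)   [absorption]
= NOT sel   [absorption]

NOT sel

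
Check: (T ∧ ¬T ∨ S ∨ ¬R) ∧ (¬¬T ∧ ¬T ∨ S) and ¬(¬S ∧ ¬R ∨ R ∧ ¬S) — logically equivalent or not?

E1: (T ∧ ¬T ∨ S ∨ ¬R) ∧ (¬¬T ∧ ¬T ∨ S)
    = (T ∧ ¬T ∨ S ∨ ¬R) ∧ (T ∧ ¬T ∨ S)   [double negation]
    = T ∧ ¬T ∨ S   [absorption]
    = S   [complement / identity]
E2: ¬(¬S ∧ ¬R ∨ R ∧ ¬S)
    = ¬¬S   [distribution]
    = S   [double negation]
Both reduce to S, so they are equivalent.

Yes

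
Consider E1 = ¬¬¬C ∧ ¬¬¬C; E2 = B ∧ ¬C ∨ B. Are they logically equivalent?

E1: ¬¬¬C ∧ ¬¬¬C
    = ¬¬¬C   [idempotence]
    = ¬C   [double negation]
E2: B ∧ ¬C ∨ B
    = B   [absorption]
These differ: at B=0, C=0, E1 = 1 but E2 = 0.

No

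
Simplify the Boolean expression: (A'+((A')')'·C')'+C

(A'+((A')')'·C')'+C
= (A'+A'·C')'+C   (double negation)
= (A')'+C   (absorption)
= A+C   (double negation)

A+C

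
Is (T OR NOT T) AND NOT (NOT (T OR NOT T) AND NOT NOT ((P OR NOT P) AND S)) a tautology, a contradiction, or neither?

tautology

(T OR NOT T) AND NOT (NOT (T OR NOT T) AND NOT NOT ((P OR NOT P) AND S))
= (T OR NOT T) AND (T OR NOT T OR NOT ((P OR NOT P) AND S))   — De Morgan
= (T OR NOT T) AND (T OR NOT T OR NOT S)   — complement / identity
= T OR NOT T   — absorption
= TRUE   — complement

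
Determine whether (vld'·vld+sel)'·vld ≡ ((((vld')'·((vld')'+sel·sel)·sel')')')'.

E1: (vld'·vld+sel)'·vld
    = sel'·vld
E2: ((((vld')'·((vld')'+sel·sel)·sel')')')'
    = ((((vld')'·((vld')'+sel)·sel')')')'
    = ((((vld')'·sel')')')'
    = ((vld'+sel)')'
    = vld'+sel
These differ: at sel=1, vld=0, E1 = 0 but E2 = 1.

No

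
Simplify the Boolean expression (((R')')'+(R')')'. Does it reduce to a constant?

0

(((R')')'+(R')')'
= (R'+(R')')'   (double negation)
= R·R'   (De Morgan)
= 0   (complement)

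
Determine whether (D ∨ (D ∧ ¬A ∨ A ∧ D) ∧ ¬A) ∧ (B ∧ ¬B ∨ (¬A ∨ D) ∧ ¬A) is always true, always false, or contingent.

(D ∨ (D ∧ ¬A ∨ A ∧ D) ∧ ¬A) ∧ (B ∧ ¬B ∨ (¬A ∨ D) ∧ ¬A)
= (D ∨ D ∧ ¬A) ∧ (B ∧ ¬B ∨ (¬A ∨ D) ∧ ¬A)   [distribution]
= D ∧ (B ∧ ¬B ∨ (¬A ∨ D) ∧ ¬A)   [absorption]
= D ∧ (¬A ∨ D) ∧ ¬A   [complement / identity]
= D ∧ ¬A   [absorption]
This depends on A, D, so it is not a constant.

contingent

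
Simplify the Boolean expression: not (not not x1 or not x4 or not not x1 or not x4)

not (not not x1 or not x4 or not not x1 or not x4)
= not (not not x1 or not x4)   (idempotence)
= not x1 and x4   (De Morgan)

not x1 and x4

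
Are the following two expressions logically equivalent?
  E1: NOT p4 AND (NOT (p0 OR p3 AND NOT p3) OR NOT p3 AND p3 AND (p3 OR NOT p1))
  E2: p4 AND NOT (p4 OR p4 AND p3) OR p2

No

E1: NOT p4 AND (NOT (p0 OR p3 AND NOT p3) OR NOT p3 AND p3 AND (p3 OR NOT p1))
    = NOT p4 AND (NOT (p0 OR p3 AND NOT p3) OR NOT p3 AND p3)
    = NOT p4 AND NOT (p0 OR p3 AND NOT p3)
    = NOT p4 AND NOT p0
E2: p4 AND NOT (p4 OR p4 AND p3) OR p2
    = p4 AND NOT p4 OR p2
    = p2
These differ: at p0=1, p1=0, p2=1, p3=1, p4=0, E1 = 0 but E2 = 1.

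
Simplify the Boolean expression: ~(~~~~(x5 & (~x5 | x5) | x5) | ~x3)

~x5 & x3

~(~~~~(x5 & (~x5 | x5) | x5) | ~x3)
= ~(~~~~(x5 | x5) | ~x3)   — complement / identity
= ~(~~~~x5 | ~x3)   — idempotence
= ~(~~x5 | ~x3)   — double negation
= ~x5 & x3   — De Morgan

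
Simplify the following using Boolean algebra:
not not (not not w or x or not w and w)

w or x

not not (not not w or x or not w and w)
= not not (not not w or x)
= not not (w or x)
= w or x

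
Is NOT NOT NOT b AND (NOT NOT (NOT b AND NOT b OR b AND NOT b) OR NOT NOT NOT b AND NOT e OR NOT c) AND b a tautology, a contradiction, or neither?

NOT NOT NOT b AND (NOT NOT (NOT b AND NOT b OR b AND NOT b) OR NOT NOT NOT b AND NOT e OR NOT c) AND b
= NOT NOT NOT b AND (NOT NOT NOT b OR NOT NOT NOT b AND NOT e OR NOT c) AND b   (distribution)
= NOT NOT NOT b AND (NOT NOT NOT b OR NOT c) AND b   (absorption)
= NOT NOT NOT b AND b   (absorption)
= NOT b AND b   (double negation)
= FALSE   (complement)

contradiction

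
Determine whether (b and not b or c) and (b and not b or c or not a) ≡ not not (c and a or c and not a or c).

E1: (b and not b or c) and (b and not b or c or not a)
    = b and not b or c   [absorption]
    = c   [complement / identity]
E2: not not (c and a or c and not a or c)
    = not not (c and a or c)   [absorption]
    = not not c   [absorption]
    = c   [double negation]
Both reduce to c, so they are equivalent.

Yes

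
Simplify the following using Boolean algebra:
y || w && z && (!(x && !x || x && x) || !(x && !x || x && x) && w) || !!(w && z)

y || w && z && (!(x && !x || x && x) || !(x && !x || x && x) && w) || !!(w && z)
= y || w && z && (!(x && !x || x && x) || !(x && !x || x && x) && w) || w && z   (double negation)
= y || w && z && !(x && !x || x && x) || w && z   (absorption)
= y || w && z && !x || w && z   (distribution)
= y || w && z   (absorption)

y || w && z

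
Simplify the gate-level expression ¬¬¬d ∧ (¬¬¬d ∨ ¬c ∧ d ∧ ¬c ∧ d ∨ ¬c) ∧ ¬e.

¬¬¬d ∧ (¬¬¬d ∨ ¬c ∧ d ∧ ¬c ∧ d ∨ ¬c) ∧ ¬e
= ¬¬¬d ∧ (¬¬¬d ∨ ¬c ∧ d ∨ ¬c) ∧ ¬e   [idempotence]
= ¬¬¬d ∧ (¬¬¬d ∨ ¬c) ∧ ¬e   [absorption]
= ¬¬¬d ∧ ¬e   [absorption]
= ¬d ∧ ¬e   [double negation]

¬d ∧ ¬e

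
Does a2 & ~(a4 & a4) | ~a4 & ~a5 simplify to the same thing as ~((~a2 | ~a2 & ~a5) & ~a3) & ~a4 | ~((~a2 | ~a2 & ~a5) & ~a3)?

E1: a2 & ~(a4 & a4) | ~a4 & ~a5
    = a2 & ~a4 | ~a4 & ~a5   — idempotence
    = ~a4 & (a2 | ~a5)   — distribution
E2: ~((~a2 | ~a2 & ~a5) & ~a3) & ~a4 | ~((~a2 | ~a2 & ~a5) & ~a3)
    = ~((~a2 | ~a2 & ~a5) & ~a3)   — absorption
    = ~(~a2 & ~a3)   — absorption
    = a2 | a3   — De Morgan
These differ: at a2=1, a3=1, a4=1, a5=0, E1 = 0 but E2 = 1.

No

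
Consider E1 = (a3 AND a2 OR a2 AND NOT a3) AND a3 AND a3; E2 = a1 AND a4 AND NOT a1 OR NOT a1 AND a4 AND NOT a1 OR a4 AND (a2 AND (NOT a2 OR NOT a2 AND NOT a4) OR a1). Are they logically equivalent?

E1: (a3 AND a2 OR a2 AND NOT a3) AND a3 AND a3
    = a2 AND a3 AND a3   — distribution
    = a2 AND a3   — idempotence
E2: a1 AND a4 AND NOT a1 OR NOT a1 AND a4 AND NOT a1 OR a4 AND (a2 AND (NOT a2 OR NOT a2 AND NOT a4) OR a1)
    = a4 AND NOT a1 OR a4 AND (a2 AND (NOT a2 OR NOT a2 AND NOT a4) OR a1)   — distribution
    = a4 AND NOT a1 OR a4 AND (a2 AND NOT a2 OR a1)   — absorption
    = a4 AND NOT a1 OR a4 AND a1   — complement / identity
    = a4   — distribution
These differ: at a1=1, a2=1, a3=0, a4=1, E1 = 0 but E2 = 1.

No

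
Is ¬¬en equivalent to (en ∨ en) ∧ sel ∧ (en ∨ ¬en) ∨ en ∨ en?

E1: ¬¬en
    = en   (double negation)
E2: (en ∨ en) ∧ sel ∧ (en ∨ ¬en) ∨ en ∨ en
    = (en ∨ en) ∧ sel ∨ en ∨ en   (complement / identity)
    = en ∨ en   (absorption)
    = en   (idempotence)
Both reduce to en, so they are equivalent.

Yes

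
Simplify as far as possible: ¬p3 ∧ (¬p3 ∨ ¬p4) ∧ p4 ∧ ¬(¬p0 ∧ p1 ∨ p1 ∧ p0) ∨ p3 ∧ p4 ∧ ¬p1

p4 ∧ ¬p1

¬p3 ∧ (¬p3 ∨ ¬p4) ∧ p4 ∧ ¬(¬p0 ∧ p1 ∨ p1 ∧ p0) ∨ p3 ∧ p4 ∧ ¬p1
= ¬p3 ∧ (¬p3 ∨ ¬p4) ∧ p4 ∧ ¬p1 ∨ p3 ∧ p4 ∧ ¬p1   (distribution)
= ¬p3 ∧ p4 ∧ ¬p1 ∨ p3 ∧ p4 ∧ ¬p1   (absorption)
= p4 ∧ ¬p1   (distribution)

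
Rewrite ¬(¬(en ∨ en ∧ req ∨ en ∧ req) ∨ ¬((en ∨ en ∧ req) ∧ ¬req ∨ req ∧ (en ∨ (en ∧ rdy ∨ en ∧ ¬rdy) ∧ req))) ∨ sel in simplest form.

¬(¬(en ∨ en ∧ req ∨ en ∧ req) ∨ ¬((en ∨ en ∧ req) ∧ ¬req ∨ req ∧ (en ∨ (en ∧ rdy ∨ en ∧ ¬rdy) ∧ req))) ∨ sel
= (en ∨ en ∧ req ∨ en ∧ req) ∧ ((en ∨ en ∧ req) ∧ ¬req ∨ req ∧ (en ∨ (en ∧ rdy ∨ en ∧ ¬rdy) ∧ req)) ∨ sel   (De Morgan)
= (en ∨ en ∧ req) ∧ ((en ∨ en ∧ req) ∧ ¬req ∨ req ∧ (en ∨ (en ∧ rdy ∨ en ∧ ¬rdy) ∧ req)) ∨ sel   (idempotence)
= (en ∨ en ∧ req) ∧ ((en ∨ en ∧ req) ∧ ¬req ∨ req ∧ (en ∨ en ∧ req)) ∨ sel   (distribution)
= (en ∨ en ∧ req) ∧ (en ∨ en ∧ req) ∨ sel   (distribution)
= en ∨ en ∧ req ∨ sel   (idempotence)
= en ∨ sel   (absorption)

en ∨ sel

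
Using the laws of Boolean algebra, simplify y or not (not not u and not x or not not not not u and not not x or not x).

y or not u and x

y or not (not not u and not x or not not not not u and not not x or not x)
= y or not (not not u and not x or not not u and not not x or not x)   [double negation]
= y or not (not not u and not x or not not u and x or not x)   [double negation]
= y or not (not not u or not x)   [distribution]
= y or not u and x   [De Morgan]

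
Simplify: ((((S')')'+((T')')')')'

S'+T'

((((S')')'+((T')')')')'
= ((S')')'+((T')')'   [double negation]
= ((S')')'+T'   [double negation]
= S'+T'   [double negation]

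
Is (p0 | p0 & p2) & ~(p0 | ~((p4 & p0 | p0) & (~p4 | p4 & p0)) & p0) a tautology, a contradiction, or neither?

contradiction

(p0 | p0 & p2) & ~(p0 | ~((p4 & p0 | p0) & (~p4 | p4 & p0)) & p0)
= p0 & ~(p0 | ~((p4 & p0 | p0) & (~p4 | p4 & p0)) & p0)   — absorption
= p0 & ~(p0 | ~(p0 & ~p4 | p4 & p0) & p0)   — distribution
= p0 & ~(p0 | ~p0 & p0)   — distribution
= p0 & ~p0   — complement / identity
= 0   — complement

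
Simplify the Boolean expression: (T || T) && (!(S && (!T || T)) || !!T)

(T || T) && (!(S && (!T || T)) || !!T)
= (T || T) && (!S || !!T)   — complement / identity
= (T || T) && (!S || T)   — double negation
= T && !S || T   — distribution
= T   — absorption

T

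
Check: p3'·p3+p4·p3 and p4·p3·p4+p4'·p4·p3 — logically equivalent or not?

Yes

E1: p3'·p3+p4·p3
    = p4·p3   (complement / identity)
E2: p4·p3·p4+p4'·p4·p3
    = p4·p3   (distribution)
Both reduce to p4·p3, so they are equivalent.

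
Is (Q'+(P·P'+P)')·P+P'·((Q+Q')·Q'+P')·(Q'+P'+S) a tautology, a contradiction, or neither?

(Q'+(P·P'+P)')·P+P'·((Q+Q')·Q'+P')·(Q'+P'+S)
= (Q'+P')·P+P'·((Q+Q')·Q'+P')·(Q'+P'+S)
= (Q'+P')·P+P'·(Q'+P')·(Q'+P'+S)
= (Q'+P')·P+P'·(Q'+P')
= Q'+P'
This depends on P, Q, so it is not a constant.

neither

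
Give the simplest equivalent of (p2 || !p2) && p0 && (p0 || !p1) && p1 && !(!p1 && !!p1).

p0 && p1

(p2 || !p2) && p0 && (p0 || !p1) && p1 && !(!p1 && !!p1)
= (p2 || !p2) && p0 && (p0 || !p1) && p1 && (p1 || !p1)   [De Morgan]
= p0 && (p0 || !p1) && p1 && (p1 || !p1)   [complement / identity]
= p0 && (p0 || !p1) && p1   [complement / identity]
= p0 && p1   [absorption]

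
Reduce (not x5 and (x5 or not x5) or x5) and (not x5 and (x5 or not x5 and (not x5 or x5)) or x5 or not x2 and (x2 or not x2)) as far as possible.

True

(not x5 and (x5 or not x5) or x5) and (not x5 and (x5 or not x5 and (not x5 or x5)) or x5 or not x2 and (x2 or not x2))
= (not x5 and (x5 or not x5) or x5) and (not x5 and (x5 or not x5 and (not x5 or x5)) or x5 or not x2)   (complement / identity)
= (not x5 and (x5 or not x5) or x5) and (not x5 and (x5 or not x5) or x5 or not x2)   (complement / identity)
= not x5 and (x5 or not x5) or x5   (absorption)
= not x5 or x5   (complement / identity)
= True   (complement)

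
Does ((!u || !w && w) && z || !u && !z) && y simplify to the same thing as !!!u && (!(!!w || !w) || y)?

Yes

E1: ((!u || !w && w) && z || !u && !z) && y
    = (!u && z || !u && !z) && y   [complement / identity]
    = !u && y   [distribution]
E2: !!!u && (!(!!w || !w) || y)
    = !!!u && (!w && w || y)   [De Morgan]
    = !!!u && y   [complement / identity]
    = !u && y   [double negation]
Both reduce to !u && y, so they are equivalent.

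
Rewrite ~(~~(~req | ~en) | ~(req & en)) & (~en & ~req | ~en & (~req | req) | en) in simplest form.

~(~~(~req | ~en) | ~(req & en)) & (~en & ~req | ~en & (~req | req) | en)
= ~(~(req & en) | ~(req & en)) & (~en & ~req | ~en & (~req | req) | en)   [De Morgan]
= ~~(req & en) & (~en & ~req | ~en & (~req | req) | en)   [idempotence]
= ~~(req & en) & (~en & ~req | ~en | en)   [complement / identity]
= req & en & (~en & ~req | ~en | en)   [double negation]
= req & en & (~en | en)   [absorption]
= req & en   [complement / identity]

req & en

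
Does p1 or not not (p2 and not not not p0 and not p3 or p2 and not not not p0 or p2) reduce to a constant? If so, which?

p1 or not not (p2 and not not not p0 and not p3 or p2 and not not not p0 or p2)
= p1 or not not (p2 and not not not p0 or p2)
= p1 or p2 and not not not p0 or p2
= p1 or p2 and not p0 or p2
= p1 or p2
This depends on p1, p2, so it is not a constant.

no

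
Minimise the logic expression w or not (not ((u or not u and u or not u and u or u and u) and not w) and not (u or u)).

w or not (not ((u or not u and u or not u and u or u and u) and not w) and not (u or u))
= w or not (not ((u or not u and u or u and u) and not w) and not (u or u))   [complement / identity]
= w or not (not ((u or u) and not w) and not (u or u))   [distribution]
= w or (u or u) and not w or u or u   [De Morgan]
= w or u or u   [absorption]
= w or u   [idempotence]

w or u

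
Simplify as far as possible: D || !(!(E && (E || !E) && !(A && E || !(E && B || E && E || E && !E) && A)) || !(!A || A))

D || E && !A

D || !(!(E && (E || !E) && !(A && E || !(E && B || E && E || E && !E) && A)) || !(!A || A))
= D || E && (E || !E) && !(A && E || !(E && B || E && E || E && !E) && A) && (!A || A)   (De Morgan)
= D || E && (E || !E) && !(A && E || !(E && B || E) && A) && (!A || A)   (distribution)
= D || E && (E || !E) && !(A && E || !E && A) && (!A || A)   (absorption)
= D || E && !(A && E || !E && A) && (!A || A)   (complement / identity)
= D || E && !(A && E || !E && A)   (complement / identity)
= D || E && !A   (distribution)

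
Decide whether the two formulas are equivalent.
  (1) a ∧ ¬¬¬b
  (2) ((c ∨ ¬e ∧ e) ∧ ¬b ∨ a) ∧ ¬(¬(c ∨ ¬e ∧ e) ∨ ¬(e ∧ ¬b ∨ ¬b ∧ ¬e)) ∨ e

No

E1: a ∧ ¬¬¬b
    = a ∧ ¬b
E2: ((c ∨ ¬e ∧ e) ∧ ¬b ∨ a) ∧ ¬(¬(c ∨ ¬e ∧ e) ∨ ¬(e ∧ ¬b ∨ ¬b ∧ ¬e)) ∨ e
    = ((c ∨ ¬e ∧ e) ∧ ¬b ∨ a) ∧ ¬(¬(c ∨ ¬e ∧ e) ∨ ¬¬b) ∨ e
    = ((c ∨ ¬e ∧ e) ∧ ¬b ∨ a) ∧ (c ∨ ¬e ∧ e) ∧ ¬b ∨ e
    = (c ∨ ¬e ∧ e) ∧ ¬b ∨ e
    = c ∧ ¬b ∨ e
These differ: at a=0, b=0, c=1, e=1, E1 = 0 but E2 = 1.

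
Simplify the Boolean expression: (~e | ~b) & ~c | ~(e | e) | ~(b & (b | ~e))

(~e | ~b) & ~c | ~(e | e) | ~(b & (b | ~e))
= (~e | ~b) & ~c | ~e | ~(b & (b | ~e))   [idempotence]
= (~e | ~b) & ~c | ~e | ~b   [absorption]
= ~e | ~b   [absorption]

~e | ~b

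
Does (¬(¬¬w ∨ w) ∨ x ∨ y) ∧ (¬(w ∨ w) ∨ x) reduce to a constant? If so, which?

no

(¬(¬¬w ∨ w) ∨ x ∨ y) ∧ (¬(w ∨ w) ∨ x)
= (¬(w ∨ w) ∨ x ∨ y) ∧ (¬(w ∨ w) ∨ x)   (double negation)
= ¬(w ∨ w) ∨ x   (absorption)
= ¬w ∨ x   (idempotence)
This depends on w, x, so it is not a constant.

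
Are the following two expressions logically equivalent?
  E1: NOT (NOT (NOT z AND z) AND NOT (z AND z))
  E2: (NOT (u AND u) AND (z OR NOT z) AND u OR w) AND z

No

E1: NOT (NOT (NOT z AND z) AND NOT (z AND z))
    = NOT z AND z OR z AND z   [De Morgan]
    = z   [distribution]
E2: (NOT (u AND u) AND (z OR NOT z) AND u OR w) AND z
    = (NOT u AND (z OR NOT z) AND u OR w) AND z   [idempotence]
    = (NOT u AND u OR w) AND z   [complement / identity]
    = w AND z   [complement / identity]
These differ: at u=0, w=0, z=1, E1 = 1 but E2 = 0.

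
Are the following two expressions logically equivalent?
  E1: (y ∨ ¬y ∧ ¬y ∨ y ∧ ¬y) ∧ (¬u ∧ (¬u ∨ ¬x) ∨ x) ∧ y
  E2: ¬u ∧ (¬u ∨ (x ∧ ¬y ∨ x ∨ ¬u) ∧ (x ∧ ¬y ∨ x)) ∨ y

E1: (y ∨ ¬y ∧ ¬y ∨ y ∧ ¬y) ∧ (¬u ∧ (¬u ∨ ¬x) ∨ x) ∧ y
    = (y ∨ ¬y) ∧ (¬u ∧ (¬u ∨ ¬x) ∨ x) ∧ y   (distribution)
    = (¬u ∧ (¬u ∨ ¬x) ∨ x) ∧ y   (complement / identity)
    = (¬u ∨ x) ∧ y   (absorption)
E2: ¬u ∧ (¬u ∨ (x ∧ ¬y ∨ x ∨ ¬u) ∧ (x ∧ ¬y ∨ x)) ∨ y
    = ¬u ∧ (¬u ∨ x ∧ ¬y ∨ x) ∨ y   (absorption)
    = ¬u ∧ (¬u ∨ x) ∨ y   (absorption)
    = ¬u ∨ y   (absorption)
These differ: at u=0, x=0, y=0, E1 = 0 but E2 = 1.

No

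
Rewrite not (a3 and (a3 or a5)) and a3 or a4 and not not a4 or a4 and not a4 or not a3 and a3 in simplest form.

not (a3 and (a3 or a5)) and a3 or a4 and not not a4 or a4 and not a4 or not a3 and a3
= not (a3 and (a3 or a5)) and a3 or a4 and not not a4 or a4 and not a4
= not (a3 and (a3 or a5)) and a3 or a4 and a4 or a4 and not a4
= not a3 and a3 or a4 and a4 or a4 and not a4
= a4 and a4 or a4 and not a4
= a4

a4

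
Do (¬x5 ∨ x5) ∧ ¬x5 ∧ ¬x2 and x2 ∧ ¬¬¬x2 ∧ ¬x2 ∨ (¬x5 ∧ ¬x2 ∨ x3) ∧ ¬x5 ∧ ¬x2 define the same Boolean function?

Yes

E1: (¬x5 ∨ x5) ∧ ¬x5 ∧ ¬x2
    = ¬x5 ∧ ¬x2
E2: x2 ∧ ¬¬¬x2 ∧ ¬x2 ∨ (¬x5 ∧ ¬x2 ∨ x3) ∧ ¬x5 ∧ ¬x2
    = x2 ∧ ¬¬¬x2 ∧ ¬x2 ∨ ¬x5 ∧ ¬x2
    = x2 ∧ ¬x2 ∧ ¬x2 ∨ ¬x5 ∧ ¬x2
    = (x2 ∧ ¬x2 ∨ ¬x5) ∧ ¬x2
    = ¬x5 ∧ ¬x2
Both reduce to ¬x5 ∧ ¬x2, so they are equivalent.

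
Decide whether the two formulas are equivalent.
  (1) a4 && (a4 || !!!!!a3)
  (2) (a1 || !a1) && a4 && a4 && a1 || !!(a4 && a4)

E1: a4 && (a4 || !!!!!a3)
    = a4 && (a4 || !!!a3)   — double negation
    = a4 && (a4 || !a3)   — double negation
    = a4   — absorption
E2: (a1 || !a1) && a4 && a4 && a1 || !!(a4 && a4)
    = a4 && a4 && a1 || !!(a4 && a4)   — complement / identity
    = a4 && a4 && a1 || a4 && a4   — double negation
    = a4 && a4   — absorption
    = a4   — idempotence
Both reduce to a4, so they are equivalent.

Yes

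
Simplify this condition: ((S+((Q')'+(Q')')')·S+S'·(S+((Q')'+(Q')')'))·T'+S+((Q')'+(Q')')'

((S+((Q')'+(Q')')')·S+S'·(S+((Q')'+(Q')')'))·T'+S+((Q')'+(Q')')'
= (S+((Q')'+(Q')')')·T'+S+((Q')'+(Q')')'   [distribution]
= S+((Q')'+(Q')')'   [absorption]
= S+((Q')')'   [idempotence]
= S+Q'   [double negation]

S+Q'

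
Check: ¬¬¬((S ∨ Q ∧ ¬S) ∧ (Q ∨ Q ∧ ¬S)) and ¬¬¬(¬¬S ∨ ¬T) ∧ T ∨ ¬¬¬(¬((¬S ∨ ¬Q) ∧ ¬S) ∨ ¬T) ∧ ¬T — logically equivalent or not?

No

E1: ¬¬¬((S ∨ Q ∧ ¬S) ∧ (Q ∨ Q ∧ ¬S))
    = ¬¬¬(Q ∧ ¬S ∨ S ∧ Q)   [distribution]
    = ¬¬¬Q   [distribution]
    = ¬Q   [double negation]
E2: ¬¬¬(¬¬S ∨ ¬T) ∧ T ∨ ¬¬¬(¬((¬S ∨ ¬Q) ∧ ¬S) ∨ ¬T) ∧ ¬T
    = ¬¬¬(¬¬S ∨ ¬T) ∧ T ∨ ¬¬¬(¬¬S ∨ ¬T) ∧ ¬T   [absorption]
    = ¬¬¬(¬¬S ∨ ¬T)   [distribution]
    = ¬(¬¬S ∨ ¬T)   [double negation]
    = ¬S ∧ T   [De Morgan]
These differ: at Q=0, S=0, T=0, E1 = 1 but E2 = 0.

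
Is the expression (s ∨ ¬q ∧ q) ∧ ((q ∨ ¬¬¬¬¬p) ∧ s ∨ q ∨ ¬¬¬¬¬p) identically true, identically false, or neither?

neither

(s ∨ ¬q ∧ q) ∧ ((q ∨ ¬¬¬¬¬p) ∧ s ∨ q ∨ ¬¬¬¬¬p)
= s ∧ ((q ∨ ¬¬¬¬¬p) ∧ s ∨ q ∨ ¬¬¬¬¬p)   [complement / identity]
= s ∧ (q ∨ ¬¬¬¬¬p)   [absorption]
= s ∧ (q ∨ ¬¬¬p)   [double negation]
= s ∧ (q ∨ ¬p)   [double negation]
This depends on p, q, s, so it is not a constant.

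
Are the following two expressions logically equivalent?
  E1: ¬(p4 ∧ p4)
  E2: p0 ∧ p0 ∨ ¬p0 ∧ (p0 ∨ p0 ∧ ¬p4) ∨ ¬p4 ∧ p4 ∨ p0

No

E1: ¬(p4 ∧ p4)
    = ¬p4   — idempotence
E2: p0 ∧ p0 ∨ ¬p0 ∧ (p0 ∨ p0 ∧ ¬p4) ∨ ¬p4 ∧ p4 ∨ p0
    = p0 ∧ p0 ∨ ¬p0 ∧ (p0 ∨ p0 ∧ ¬p4) ∨ p0   — complement / identity
    = p0 ∧ p0 ∨ ¬p0 ∧ p0 ∨ p0   — absorption
    = p0 ∨ p0   — distribution
    = p0   — idempotence
These differ: at p0=0, p4=0, E1 = 1 but E2 = 0.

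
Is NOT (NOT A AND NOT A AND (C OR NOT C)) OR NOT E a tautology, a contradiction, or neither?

neither

NOT (NOT A AND NOT A AND (C OR NOT C)) OR NOT E
= NOT (NOT A AND NOT A) OR NOT E   (complement / identity)
= NOT NOT A OR NOT E   (idempotence)
= A OR NOT E   (double negation)
This depends on A, E, so it is not a constant.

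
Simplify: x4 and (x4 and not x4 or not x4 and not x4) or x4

x4

x4 and (x4 and not x4 or not x4 and not x4) or x4
= x4 and not x4 or x4   (distribution)
= x4   (complement / identity)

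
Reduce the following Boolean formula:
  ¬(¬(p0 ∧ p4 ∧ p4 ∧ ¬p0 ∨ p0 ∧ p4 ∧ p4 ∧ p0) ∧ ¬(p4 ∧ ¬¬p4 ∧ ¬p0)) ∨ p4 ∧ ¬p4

p4

¬(¬(p0 ∧ p4 ∧ p4 ∧ ¬p0 ∨ p0 ∧ p4 ∧ p4 ∧ p0) ∧ ¬(p4 ∧ ¬¬p4 ∧ ¬p0)) ∨ p4 ∧ ¬p4
= p0 ∧ p4 ∧ p4 ∧ ¬p0 ∨ p0 ∧ p4 ∧ p4 ∧ p0 ∨ p4 ∧ ¬¬p4 ∧ ¬p0 ∨ p4 ∧ ¬p4   — De Morgan
= p0 ∧ p4 ∧ p4 ∨ p4 ∧ ¬¬p4 ∧ ¬p0 ∨ p4 ∧ ¬p4   — distribution
= p0 ∧ p4 ∧ p4 ∨ p4 ∧ p4 ∧ ¬p0 ∨ p4 ∧ ¬p4   — double negation
= p4 ∧ p4 ∨ p4 ∧ ¬p4   — distribution
= p4   — distribution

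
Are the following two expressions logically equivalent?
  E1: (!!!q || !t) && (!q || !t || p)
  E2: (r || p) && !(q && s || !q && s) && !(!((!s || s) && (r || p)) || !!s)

No

E1: (!!!q || !t) && (!q || !t || p)
    = (!q || !t) && (!q || !t || p)   — double negation
    = !q || !t   — absorption
E2: (r || p) && !(q && s || !q && s) && !(!((!s || s) && (r || p)) || !!s)
    = (r || p) && !s && !(!((!s || s) && (r || p)) || !!s)   — distribution
    = (r || p) && !s && (!s || s) && (r || p) && !s   — De Morgan
    = (r || p) && !s && (r || p) && !s   — complement / identity
    = (r || p) && !s   — idempotence
These differ: at p=0, q=1, r=0, s=1, t=0, E1 = 1 but E2 = 0.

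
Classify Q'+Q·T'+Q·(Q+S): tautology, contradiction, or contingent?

Q'+Q·T'+Q·(Q+S)
= Q'+Q·T'+Q   — absorption
= Q'+Q   — absorption
= 1   — complement

tautology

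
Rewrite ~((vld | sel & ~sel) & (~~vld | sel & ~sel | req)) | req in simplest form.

~((vld | sel & ~sel) & (~~vld | sel & ~sel | req)) | req
= ~((vld | sel & ~sel) & (vld | sel & ~sel | req)) | req   — double negation
= ~(vld | sel & ~sel) | req   — absorption
= ~vld | req   — complement / identity

~vld | req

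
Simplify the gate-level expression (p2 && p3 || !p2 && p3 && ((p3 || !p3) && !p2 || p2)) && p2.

(p2 && p3 || !p2 && p3 && ((p3 || !p3) && !p2 || p2)) && p2
= (p2 && p3 || !p2 && p3 && (!p2 || p2)) && p2   (complement / identity)
= (p2 && p3 || !p2 && p3) && p2   (complement / identity)
= p3 && p2   (distribution)

p3 && p2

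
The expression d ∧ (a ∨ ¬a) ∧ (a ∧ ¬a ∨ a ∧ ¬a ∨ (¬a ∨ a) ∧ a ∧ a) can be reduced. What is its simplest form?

d ∧ a

d ∧ (a ∨ ¬a) ∧ (a ∧ ¬a ∨ a ∧ ¬a ∨ (¬a ∨ a) ∧ a ∧ a)
= d ∧ (a ∨ ¬a) ∧ (a ∧ ¬a ∨ (¬a ∨ a) ∧ a ∧ a)   (idempotence)
= d ∧ (a ∨ ¬a) ∧ (a ∧ ¬a ∨ a ∧ a)   (complement / identity)
= d ∧ (a ∨ ¬a) ∧ a   (distribution)
= d ∧ a   (complement / identity)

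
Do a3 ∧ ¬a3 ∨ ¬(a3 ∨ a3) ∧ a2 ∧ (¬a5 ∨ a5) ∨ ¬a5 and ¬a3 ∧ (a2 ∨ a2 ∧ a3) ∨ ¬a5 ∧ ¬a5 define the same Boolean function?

Yes

E1: a3 ∧ ¬a3 ∨ ¬(a3 ∨ a3) ∧ a2 ∧ (¬a5 ∨ a5) ∨ ¬a5
    = a3 ∧ ¬a3 ∨ ¬(a3 ∨ a3) ∧ a2 ∨ ¬a5
    = ¬(a3 ∨ a3) ∧ a2 ∨ ¬a5
    = ¬a3 ∧ a2 ∨ ¬a5
E2: ¬a3 ∧ (a2 ∨ a2 ∧ a3) ∨ ¬a5 ∧ ¬a5
    = ¬a3 ∧ a2 ∨ ¬a5 ∧ ¬a5
    = ¬a3 ∧ a2 ∨ ¬a5
Both reduce to ¬a3 ∧ a2 ∨ ¬a5, so they are equivalent.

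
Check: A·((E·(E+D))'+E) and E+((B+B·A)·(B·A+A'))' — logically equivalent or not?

E1: A·((E·(E+D))'+E)
    = A·(E'+E)   [absorption]
    = A   [complement / identity]
E2: E+((B+B·A)·(B·A+A'))'
    = E+(B·A'+B·A)'   [distribution]
    = E+B'   [distribution]
These differ: at A=0, B=0, D=1, E=1, E1 = 0 but E2 = 1.

No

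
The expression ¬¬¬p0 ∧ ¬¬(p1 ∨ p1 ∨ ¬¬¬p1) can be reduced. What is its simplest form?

¬¬¬p0 ∧ ¬¬(p1 ∨ p1 ∨ ¬¬¬p1)
= ¬p0 ∧ ¬¬(p1 ∨ p1 ∨ ¬¬¬p1)   — double negation
= ¬p0 ∧ (p1 ∨ p1 ∨ ¬¬¬p1)   — double negation
= ¬p0 ∧ (p1 ∨ ¬¬¬p1)   — idempotence
= ¬p0 ∧ (p1 ∨ ¬p1)   — double negation
= ¬p0   — complement / identity

¬p0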